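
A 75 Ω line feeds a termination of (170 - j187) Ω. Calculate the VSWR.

VSWR ≈ 5.26

Γ = (Z_L − Z_0)/(Z_L + Z_0) = (95 − j187)/(245 − j187)
|Γ| = 210/308 = 0.681
VSWR = (1 + |Γ|)/(1 − |Γ|) = 1.68/0.319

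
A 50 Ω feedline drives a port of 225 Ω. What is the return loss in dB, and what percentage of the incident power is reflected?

Γ = (225 − 50)/(225 + 50) = 0.636
RL = −20·log₁₀(0.636) = 3.93 dB
P_refl/P_inc = |Γ|² = 0.405

RL ≈ 3.93 dB; 40.5% of incident power reflected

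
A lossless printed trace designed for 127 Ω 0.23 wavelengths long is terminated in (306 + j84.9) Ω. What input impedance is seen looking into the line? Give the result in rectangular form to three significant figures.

βl = 2π × 0.23 = 82.8°
tan(βl) = tan(82.8°) = 7.92
Z_in = Z_0·(Z_L + jZ_0·tanβl)/(Z_0 + jZ_L·tanβl)
     = 127·(306 + j1090)/(-545 + j2420)

Z_in ≈ 51 − j27.5 Ω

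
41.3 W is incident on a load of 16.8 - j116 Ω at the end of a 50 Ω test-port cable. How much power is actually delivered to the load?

|Γ| = |(-33.2 − j116)/(66.8 − j116)| = 0.901
|Γ|² = 0.812
P_refl = |Γ|²·P_inc = 33.6 W, P_del = (1 − |Γ|²)·P_inc = 7.74 W

P_delivered ≈ 7.74 W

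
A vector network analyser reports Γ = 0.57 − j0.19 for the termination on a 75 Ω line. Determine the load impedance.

Z_L ≈ 217 − j129 Ω

Z_L = Z_0·(1 + Γ)/(1 − Γ) = 75·(1.57 − j0.19)/(0.43 + j0.19)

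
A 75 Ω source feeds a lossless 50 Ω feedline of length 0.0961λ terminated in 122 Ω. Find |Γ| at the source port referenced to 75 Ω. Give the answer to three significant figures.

βl = 2π × 0.0961 = 34.6°
tan(βl) = 0.69
Z_in = Z_0·(Z_L + jZ_0·tanβl)/(Z_0 + jZ_L·tanβl) = 47 − j44.6 Ω
Γ_s = (Z_in − Z_s)/(Z_in + Z_s) = (-28 − j44.6)/(122 − j44.6), |Γ_s| = 0.405

|Γ| ≈ 0.405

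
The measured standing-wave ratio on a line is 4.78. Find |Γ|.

|Γ| ≈ 0.654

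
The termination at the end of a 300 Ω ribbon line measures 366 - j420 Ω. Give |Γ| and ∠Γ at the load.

Γ = (Z_L − Z_0)/(Z_L + Z_0) = (66 − j420)/(666 − j420)
|Γ| = 425/787 = 0.54

Γ ≈ 0.54 ∠ -48.8°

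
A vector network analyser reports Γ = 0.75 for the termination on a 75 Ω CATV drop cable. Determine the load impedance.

Z_L ≈ 525 Ω

Z_L = Z_0·(1 + Γ)/(1 − Γ) = 75·(1.75)/(0.25)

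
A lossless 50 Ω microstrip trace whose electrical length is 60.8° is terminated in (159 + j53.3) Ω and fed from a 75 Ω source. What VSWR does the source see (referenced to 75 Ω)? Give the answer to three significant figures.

VSWR ≈ 4.41

tan(βl) = 1.79
Z_in = Z_0·(Z_L + jZ_0·tanβl)/(Z_0 + jZ_L·tanβl) = 20.1 − j31.2 Ω
Γ_s = (Z_in − Z_s)/(Z_in + Z_s) = (-54.9 − j31.2)/(95.1 − j31.2), |Γ_s| = 0.63
VSWR = (1 + |Γ_s|)/(1 − |Γ_s|)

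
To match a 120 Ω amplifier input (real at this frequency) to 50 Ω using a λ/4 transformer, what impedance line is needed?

Z_qwt ≈ 77.5 Ω

Z_qwt = √(Z_0·R_L) = √(50 × 120) = √6000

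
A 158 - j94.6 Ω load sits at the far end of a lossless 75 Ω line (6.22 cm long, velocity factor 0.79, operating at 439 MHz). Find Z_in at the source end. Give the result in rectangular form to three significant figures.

Z_in ≈ 35.4 − j44.6 Ω

λ = v/f = 0.79·c / 439 MHz = 0.54 m
βl = 2π·l/λ = 2π × 0.115 = 41.5°
tan(βl) = tan(41.5°) = 0.884
Z_in = Z_0·(Z_L + jZ_0·tanβl)/(Z_0 + jZ_L·tanβl)
     = 75·(158 − j28.3)/(159 + j140)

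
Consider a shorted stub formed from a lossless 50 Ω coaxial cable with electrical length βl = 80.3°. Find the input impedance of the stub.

tan(βl) = 5.85
For a shorted stub, Z_in = jZ_0·tan(βl)

Z_in ≈ +j293 Ω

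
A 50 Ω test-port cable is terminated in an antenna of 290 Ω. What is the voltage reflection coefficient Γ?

Γ = 0.706

Γ = (Z_L − Z_0)/(Z_L + Z_0) = (290 − 50)/(290 + 50) = 240/340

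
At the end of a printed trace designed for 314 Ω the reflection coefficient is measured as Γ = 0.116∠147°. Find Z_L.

Z_L ≈ 256 + j32.8 Ω

Z_L = Z_0·(1 + Γ)/(1 − Γ) = 314·(0.903 + j0.0632)/(1.1 − j0.0632)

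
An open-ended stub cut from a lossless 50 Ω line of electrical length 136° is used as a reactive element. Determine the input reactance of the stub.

X_in ≈ 51.8 Ω (inductive)

tan(βl) = -0.966
For an open-ended stub, Z_in = −jZ_0·cot(βl) = −jZ_0/tan(βl)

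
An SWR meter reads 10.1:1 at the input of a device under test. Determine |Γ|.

|Γ| = (S − 1)/(S + 1) = (10.1 − 1)/(10.1 + 1) = 9.1/11.1

|Γ| ≈ 0.82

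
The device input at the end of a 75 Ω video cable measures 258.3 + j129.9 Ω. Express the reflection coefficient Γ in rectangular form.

Γ = (Z_L − Z_0)/(Z_L + Z_0) = (183.3 + j129.9)/(333.3 + j129.9)

Γ ≈ 0.609 + j0.152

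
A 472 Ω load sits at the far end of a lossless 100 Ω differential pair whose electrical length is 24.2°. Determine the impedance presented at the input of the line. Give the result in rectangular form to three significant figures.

tan(βl) = tan(24.2°) = 0.449
Z_in = Z_0·(Z_L + jZ_0·tanβl)/(Z_0 + jZ_L·tanβl)
     = 100·(472 + j44.9)/(100 + j212)

Z_in ≈ 103 − j174 Ω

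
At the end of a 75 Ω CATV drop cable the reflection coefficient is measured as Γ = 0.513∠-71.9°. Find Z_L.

Z_L = Z_0·(1 + Γ)/(1 − Γ) = 75·(1.16 − j0.488)/(0.841 + j0.488)

Z_L ≈ 58.5 − j77.4 Ω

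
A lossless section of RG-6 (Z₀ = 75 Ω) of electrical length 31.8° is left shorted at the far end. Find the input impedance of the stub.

tan(βl) = 0.62
For a shorted stub, Z_in = jZ_0·tan(βl)

Z_in ≈ +j46.5 Ω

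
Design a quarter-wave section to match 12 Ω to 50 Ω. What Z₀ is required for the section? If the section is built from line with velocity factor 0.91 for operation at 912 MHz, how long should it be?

Z_qwt = √(Z_0·R_L) = √(50 × 12) = √600
λ = 0.91·c/f = 0.299 m, so l = λ/4 = 0.0748 m

Z_qwt ≈ 24.5 Ω; length ≈ 7.48 cm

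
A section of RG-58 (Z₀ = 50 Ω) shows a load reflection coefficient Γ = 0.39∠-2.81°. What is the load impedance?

Z_L = Z_0·(1 + Γ)/(1 − Γ) = 50·(1.39 − j0.0191)/(0.61 + j0.0191)

Z_L ≈ 114 − j5.13 Ω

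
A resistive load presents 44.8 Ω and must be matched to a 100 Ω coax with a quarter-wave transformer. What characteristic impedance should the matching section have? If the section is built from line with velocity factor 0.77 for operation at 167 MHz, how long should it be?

Z_qwt ≈ 66.9 Ω; length ≈ 34.6 cm

Z_qwt = √(Z_0·R_L) = √(100 × 44.8) = √4480
λ = 0.77·c/f = 1.38 m, so l = λ/4 = 0.346 m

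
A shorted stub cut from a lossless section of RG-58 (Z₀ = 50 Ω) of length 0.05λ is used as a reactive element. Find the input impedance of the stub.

Z_in ≈ +j16.2 Ω

βl = 2π × 0.05 = 18°
tan(βl) = 0.325
For a shorted stub, Z_in = jZ_0·tan(βl)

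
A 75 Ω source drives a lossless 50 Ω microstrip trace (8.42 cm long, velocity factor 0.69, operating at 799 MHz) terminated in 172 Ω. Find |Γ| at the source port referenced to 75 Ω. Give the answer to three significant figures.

λ = v/f = 0.69·c / 799 MHz = 0.259 m
βl = 2π·l/λ = 2π × 0.325 = 117°
tan(βl) = -1.96
Z_in = Z_0·(Z_L + jZ_0·tanβl)/(Z_0 + jZ_L·tanβl) = 17.9 + j22.8 Ω
Γ_s = (Z_in − Z_s)/(Z_in + Z_s) = (-57.1 + j22.8)/(92.9 + j22.8), |Γ_s| = 0.643

|Γ| ≈ 0.643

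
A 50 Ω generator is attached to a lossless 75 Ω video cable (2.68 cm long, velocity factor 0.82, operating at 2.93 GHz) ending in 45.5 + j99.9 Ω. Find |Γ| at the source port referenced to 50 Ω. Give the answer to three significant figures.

λ = v/f = 0.82·c / 2.93 GHz = 0.084 m
βl = 2π·l/λ = 2π × 0.319 = 115°
tan(βl) = -2.15
Z_in = Z_0·(Z_L + jZ_0·tanβl)/(Z_0 + jZ_L·tanβl) = 15.4 − j10.7 Ω
Γ_s = (Z_in − Z_s)/(Z_in + Z_s) = (-34.6 − j10.7)/(65.4 − j10.7), |Γ_s| = 0.547

|Γ| ≈ 0.547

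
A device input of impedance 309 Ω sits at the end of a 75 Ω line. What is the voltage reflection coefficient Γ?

Γ = 0.609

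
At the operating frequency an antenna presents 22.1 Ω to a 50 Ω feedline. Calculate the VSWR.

VSWR ≈ 2.26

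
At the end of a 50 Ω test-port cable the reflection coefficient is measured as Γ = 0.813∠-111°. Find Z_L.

Z_L = Z_0·(1 + Γ)/(1 − Γ) = 50·(0.709 − j0.759)/(1.29 + j0.759)

Z_L ≈ 7.56 − j33.8 Ω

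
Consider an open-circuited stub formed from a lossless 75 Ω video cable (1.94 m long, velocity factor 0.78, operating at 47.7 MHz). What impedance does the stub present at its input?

Z_in ≈ +j97.3 Ω

λ = v/f = 0.78·c / 47.7 MHz = 4.91 m
βl = 2π·l/λ = 2π × 0.395 = 142°
tan(βl) = -0.771
For an open-circuited stub, Z_in = −jZ_0·cot(βl) = −jZ_0/tan(βl)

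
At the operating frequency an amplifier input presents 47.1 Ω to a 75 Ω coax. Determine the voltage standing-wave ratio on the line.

VSWR ≈ 1.59

Γ = (47.1 − 75)/(47.1 + 75) = -0.229
VSWR = (1 + 0.229)/(1 − 0.229)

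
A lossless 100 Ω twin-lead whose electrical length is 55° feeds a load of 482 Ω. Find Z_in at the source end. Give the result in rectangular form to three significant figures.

Z_in ≈ 30.3 − j65.6 Ω

tan(βl) = tan(55°) = 1.43
Z_in = Z_0·(Z_L + jZ_0·tanβl)/(Z_0 + jZ_L·tanβl)
     = 100·(482 + j143)/(100 + j688)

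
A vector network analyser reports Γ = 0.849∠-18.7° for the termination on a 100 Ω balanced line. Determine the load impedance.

Z_L = Z_0·(1 + Γ)/(1 − Γ) = 100·(1.8 − j0.272)/(0.196 + j0.272)

Z_L ≈ 248 − j484 Ω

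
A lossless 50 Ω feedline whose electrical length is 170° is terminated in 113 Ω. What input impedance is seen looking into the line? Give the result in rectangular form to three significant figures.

tan(βl) = tan(170°) = -0.176
Z_in = Z_0·(Z_L + jZ_0·tanβl)/(Z_0 + jZ_L·tanβl)
     = 50·(113 − j8.82)/(50 − j19.9)

Z_in ≈ 101 + j31.3 Ω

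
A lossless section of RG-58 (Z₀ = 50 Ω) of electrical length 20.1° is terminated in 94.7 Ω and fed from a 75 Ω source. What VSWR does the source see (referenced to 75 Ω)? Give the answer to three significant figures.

VSWR ≈ 1.54

tan(βl) = 0.366
Z_in = Z_0·(Z_L + jZ_0·tanβl)/(Z_0 + jZ_L·tanβl) = 72.5 − j32 Ω
Γ_s = (Z_in − Z_s)/(Z_in + Z_s) = (-2.46 − j32)/(148 − j32), |Γ_s| = 0.212
VSWR = (1 + |Γ_s|)/(1 − |Γ_s|)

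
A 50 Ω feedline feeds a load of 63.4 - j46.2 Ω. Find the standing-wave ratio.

Γ = (Z_L − Z_0)/(Z_L + Z_0) = (13.4 − j46.2)/(113.4 − j46.2)
|Γ| = 48.1/122 = 0.393
VSWR = (1 + |Γ|)/(1 − |Γ|) = 1.39/0.607

VSWR ≈ 2.29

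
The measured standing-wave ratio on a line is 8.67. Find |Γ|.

|Γ| = (S − 1)/(S + 1) = (8.67 − 1)/(8.67 + 1) = 7.67/9.67

|Γ| ≈ 0.793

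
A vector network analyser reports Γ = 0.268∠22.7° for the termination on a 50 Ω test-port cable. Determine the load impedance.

Z_L ≈ 80.4 + j17.9 Ω

Z_L = Z_0·(1 + Γ)/(1 − Γ) = 50·(1.25 + j0.103)/(0.753 − j0.103)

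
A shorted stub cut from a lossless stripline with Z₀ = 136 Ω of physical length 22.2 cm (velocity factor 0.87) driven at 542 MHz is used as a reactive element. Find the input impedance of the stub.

Z_in ≈ −j34 Ω

λ = v/f = 0.87·c / 542 MHz = 0.482 m
βl = 2π·l/λ = 2π × 0.461 = 166°
tan(βl) = -0.25
For a shorted stub, Z_in = jZ_0·tan(βl)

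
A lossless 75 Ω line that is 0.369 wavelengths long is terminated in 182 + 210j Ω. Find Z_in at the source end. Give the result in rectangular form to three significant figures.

βl = 2π × 0.369 = 133°
tan(βl) = tan(133°) = -1.08
Z_in = Z_0·(Z_L + jZ_0·tanβl)/(Z_0 + jZ_L·tanβl)
     = 75·(182 + j129)/(301 − j196)

Z_in ≈ 17.1 + j43.3 Ω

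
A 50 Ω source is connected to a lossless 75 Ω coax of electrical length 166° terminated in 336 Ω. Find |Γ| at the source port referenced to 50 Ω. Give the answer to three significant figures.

|Γ| ≈ 0.734

tan(βl) = -0.249
Z_in = Z_0·(Z_L + jZ_0·tanβl)/(Z_0 + jZ_L·tanβl) = 159 + j159 Ω
Γ_s = (Z_in − Z_s)/(Z_in + Z_s) = (109 + j159)/(209 + j159), |Γ_s| = 0.734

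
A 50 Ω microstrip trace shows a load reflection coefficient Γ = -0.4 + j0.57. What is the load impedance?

Z_L = Z_0·(1 + Γ)/(1 − Γ) = 50·(0.6 + j0.57)/(1.4 − j0.57)

Z_L ≈ 11.3 + j24.9 Ω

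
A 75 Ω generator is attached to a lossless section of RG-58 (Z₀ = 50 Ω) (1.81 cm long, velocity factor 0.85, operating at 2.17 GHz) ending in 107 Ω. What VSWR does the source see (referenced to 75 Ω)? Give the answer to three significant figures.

VSWR ≈ 2.7

λ = v/f = 0.85·c / 2.17 GHz = 0.118 m
βl = 2π·l/λ = 2π × 0.154 = 55.4°
tan(βl) = 1.45
Z_in = Z_0·(Z_L + jZ_0·tanβl)/(Z_0 + jZ_L·tanβl) = 31.2 − j24.4 Ω
Γ_s = (Z_in − Z_s)/(Z_in + Z_s) = (-43.8 − j24.4)/(106 − j24.4), |Γ_s| = 0.46
VSWR = (1 + |Γ_s|)/(1 − |Γ_s|)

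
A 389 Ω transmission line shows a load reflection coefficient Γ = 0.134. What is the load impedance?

Z_L = Z_0·(1 + Γ)/(1 − Γ) = 389·(1.13)/(0.866)

Z_L ≈ 509 Ω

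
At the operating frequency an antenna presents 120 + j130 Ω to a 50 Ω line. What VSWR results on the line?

VSWR ≈ 5.45

Γ = (Z_L − Z_0)/(Z_L + Z_0) = (70 + j130)/(170 + j130)
|Γ| = 148/214 = 0.69
VSWR = (1 + |Γ|)/(1 − |Γ|) = 1.69/0.31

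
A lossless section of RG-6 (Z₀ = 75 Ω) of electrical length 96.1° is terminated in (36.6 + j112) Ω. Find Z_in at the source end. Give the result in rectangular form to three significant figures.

Z_in ≈ 13.2 − j35.4 Ω

tan(βl) = tan(96.1°) = -9.36
Z_in = Z_0·(Z_L + jZ_0·tanβl)/(Z_0 + jZ_L·tanβl)
     = 75·(36.6 − j590)/(1120 − j342)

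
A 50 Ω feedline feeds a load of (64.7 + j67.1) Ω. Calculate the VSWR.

Γ = (Z_L − Z_0)/(Z_L + Z_0) = (14.7 + j67.1)/(114.7 + j67.1)
|Γ| = 68.7/133 = 0.517
VSWR = (1 + |Γ|)/(1 − |Γ|) = 1.52/0.483

VSWR ≈ 3.14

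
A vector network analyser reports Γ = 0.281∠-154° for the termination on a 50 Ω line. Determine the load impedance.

Z_L ≈ 29.1 − j7.78 Ω

Z_L = Z_0·(1 + Γ)/(1 − Γ) = 50·(0.747 − j0.123)/(1.25 + j0.123)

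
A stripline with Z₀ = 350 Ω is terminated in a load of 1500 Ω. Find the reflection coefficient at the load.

Γ = (Z_L − Z_0)/(Z_L + Z_0) = (1500 − 350)/(1500 + 350) = 1150/1850

Γ = 0.622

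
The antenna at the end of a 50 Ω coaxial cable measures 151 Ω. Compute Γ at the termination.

Γ = 0.502

Γ = (Z_L − Z_0)/(Z_L + Z_0) = (151 − 50)/(151 + 50) = 101/201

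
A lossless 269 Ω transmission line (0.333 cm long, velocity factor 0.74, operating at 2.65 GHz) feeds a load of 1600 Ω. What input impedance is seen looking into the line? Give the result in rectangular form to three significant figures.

Z_in ≈ 516 − j714 Ω

λ = v/f = 0.74·c / 2.65 GHz = 0.0838 m
βl = 2π·l/λ = 2π × 0.0398 = 14.3°
tan(βl) = tan(14.3°) = 0.255
Z_in = Z_0·(Z_L + jZ_0·tanβl)/(Z_0 + jZ_L·tanβl)
     = 269·(1600 + j68.6)/(269 + j408)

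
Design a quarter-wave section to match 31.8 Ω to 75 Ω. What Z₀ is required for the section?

Z_qwt ≈ 48.8 Ω

Z_qwt = √(Z_0·R_L) = √(75 × 31.8) = √2385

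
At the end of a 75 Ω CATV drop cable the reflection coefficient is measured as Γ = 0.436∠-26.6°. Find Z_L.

Z_L ≈ 148 − j71.4 Ω

Z_L = Z_0·(1 + Γ)/(1 − Γ) = 75·(1.39 − j0.195)/(0.61 + j0.195)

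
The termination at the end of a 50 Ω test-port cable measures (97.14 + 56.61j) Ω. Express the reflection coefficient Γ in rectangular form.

Γ = (Z_L − Z_0)/(Z_L + Z_0) = (47.14 + j56.61)/(147.1 + j56.61)

Γ ≈ 0.408 + j0.228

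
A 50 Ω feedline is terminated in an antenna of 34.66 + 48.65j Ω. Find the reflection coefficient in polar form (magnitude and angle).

Γ ≈ 0.522 ∠ 77.6°

Γ = (Z_L − Z_0)/(Z_L + Z_0) = (-15.34 + j48.65)/(84.66 + j48.65)
|Γ| = 51/97.6 = 0.522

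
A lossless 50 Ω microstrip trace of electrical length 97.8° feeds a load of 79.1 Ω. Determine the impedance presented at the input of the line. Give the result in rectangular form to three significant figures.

Z_in ≈ 32 + j4.08 Ω

tan(βl) = tan(97.8°) = -7.3
Z_in = Z_0·(Z_L + jZ_0·tanβl)/(Z_0 + jZ_L·tanβl)
     = 50·(79.1 − j365)/(50 − j577)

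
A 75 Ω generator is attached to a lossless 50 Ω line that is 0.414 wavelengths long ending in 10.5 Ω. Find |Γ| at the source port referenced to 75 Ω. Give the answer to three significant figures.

βl = 2π × 0.414 = 149°
tan(βl) = -0.6
Z_in = Z_0·(Z_L + jZ_0·tanβl)/(Z_0 + jZ_L·tanβl) = 14.1 − j28.2 Ω
Γ_s = (Z_in − Z_s)/(Z_in + Z_s) = (-60.9 − j28.2)/(89.1 − j28.2), |Γ_s| = 0.719

|Γ| ≈ 0.719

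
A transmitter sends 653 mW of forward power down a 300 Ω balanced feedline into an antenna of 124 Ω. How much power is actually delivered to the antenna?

P_delivered ≈ 540 mW

Γ = (124 − 300)/(124 + 300) = -0.415
|Γ|² = 0.172
P_refl = |Γ|²·P_inc = 113 mW, P_del = (1 − |Γ|²)·P_inc = 540 mW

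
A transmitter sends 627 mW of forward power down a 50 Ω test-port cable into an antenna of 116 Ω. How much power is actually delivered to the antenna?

Γ = (116 − 50)/(116 + 50) = 0.398
|Γ|² = 0.158
P_refl = |Γ|²·P_inc = 99.1 mW, P_del = (1 − |Γ|²)·P_inc = 528 mW

P_delivered ≈ 528 mW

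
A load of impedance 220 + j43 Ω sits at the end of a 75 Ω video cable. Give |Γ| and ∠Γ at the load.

Γ ≈ 0.507 ∠ 8.22°

Γ = (Z_L − Z_0)/(Z_L + Z_0) = (145 + j43)/(295 + j43)
|Γ| = 151/298 = 0.507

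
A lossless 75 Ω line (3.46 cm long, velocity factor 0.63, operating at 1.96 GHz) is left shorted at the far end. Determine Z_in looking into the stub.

λ = v/f = 0.63·c / 1.96 GHz = 0.0964 m
βl = 2π·l/λ = 2π × 0.359 = 129°
tan(βl) = -1.23
For a shorted stub, Z_in = jZ_0·tan(βl)

Z_in ≈ −j92 Ω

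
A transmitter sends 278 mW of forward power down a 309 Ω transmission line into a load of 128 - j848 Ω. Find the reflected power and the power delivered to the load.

P_reflected ≈ 230 mW; P_delivered ≈ 48.3 mW

|Γ| = |(-181 − j848)/(437 − j848)| = 0.909
|Γ|² = 0.826
P_refl = |Γ|²·P_inc = 230 mW, P_del = (1 − |Γ|²)·P_inc = 48.3 mW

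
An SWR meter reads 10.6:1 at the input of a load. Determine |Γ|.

|Γ| ≈ 0.828

|Γ| = (S − 1)/(S + 1) = (10.6 − 1)/(10.6 + 1) = 9.6/11.6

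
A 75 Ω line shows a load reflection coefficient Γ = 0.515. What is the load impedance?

Z_L ≈ 234 Ω

Z_L = Z_0·(1 + Γ)/(1 − Γ) = 75·(1.52)/(0.485)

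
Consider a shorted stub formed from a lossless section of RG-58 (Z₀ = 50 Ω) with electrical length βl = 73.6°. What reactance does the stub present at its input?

X_in ≈ 170 Ω (inductive)

tan(βl) = 3.4
For a shorted stub, Z_in = jZ_0·tan(βl)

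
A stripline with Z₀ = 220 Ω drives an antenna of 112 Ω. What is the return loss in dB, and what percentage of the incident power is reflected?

Γ = (112 − 220)/(112 + 220) = -0.325
RL = −20·log₁₀(0.325) = 9.75 dB
P_refl/P_inc = |Γ|² = 0.106

RL ≈ 9.75 dB; 10.6% of incident power reflected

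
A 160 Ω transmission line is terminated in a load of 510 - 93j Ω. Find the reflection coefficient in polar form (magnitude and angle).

Γ = (Z_L − Z_0)/(Z_L + Z_0) = (350 − j93)/(670 − j93)
|Γ| = 362/676 = 0.535

Γ ≈ 0.535 ∠ -6.98°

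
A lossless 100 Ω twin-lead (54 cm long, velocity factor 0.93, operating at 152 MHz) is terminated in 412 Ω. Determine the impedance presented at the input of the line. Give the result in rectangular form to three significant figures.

λ = v/f = 0.93·c / 152 MHz = 1.84 m
βl = 2π·l/λ = 2π × 0.294 = 106°
tan(βl) = tan(106°) = -3.51
Z_in = Z_0·(Z_L + jZ_0·tanβl)/(Z_0 + jZ_L·tanβl)
     = 100·(412 − j351)/(100 − j1450)

Z_in ≈ 26.1 + j26.7 Ω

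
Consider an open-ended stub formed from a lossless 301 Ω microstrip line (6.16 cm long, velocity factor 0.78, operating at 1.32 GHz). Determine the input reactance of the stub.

λ = v/f = 0.78·c / 1.32 GHz = 0.177 m
βl = 2π·l/λ = 2π × 0.347 = 125°
tan(βl) = -1.42
For an open-ended stub, Z_in = −jZ_0·cot(βl) = −jZ_0/tan(βl)

X_in ≈ 212 Ω (inductive)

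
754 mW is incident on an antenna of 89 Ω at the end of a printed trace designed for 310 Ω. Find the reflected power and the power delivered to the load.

P_reflected ≈ 231 mW; P_delivered ≈ 523 mW

Γ = (89 − 310)/(89 + 310) = -0.554
|Γ|² = 0.307
P_refl = |Γ|²·P_inc = 231 mW, P_del = (1 − |Γ|²)·P_inc = 523 mW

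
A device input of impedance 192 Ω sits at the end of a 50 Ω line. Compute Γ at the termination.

Γ = 0.587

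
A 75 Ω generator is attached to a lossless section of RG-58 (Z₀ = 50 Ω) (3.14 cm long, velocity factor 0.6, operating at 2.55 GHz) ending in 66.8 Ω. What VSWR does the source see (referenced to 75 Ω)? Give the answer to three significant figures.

λ = v/f = 0.6·c / 2.55 GHz = 0.0706 m
βl = 2π·l/λ = 2π × 0.445 = 160°
tan(βl) = -0.361
Z_in = Z_0·(Z_L + jZ_0·tanβl)/(Z_0 + jZ_L·tanβl) = 61.3 + j11.5 Ω
Γ_s = (Z_in − Z_s)/(Z_in + Z_s) = (-13.7 + j11.5)/(136 + j11.5), |Γ_s| = 0.131
VSWR = (1 + |Γ_s|)/(1 − |Γ_s|)

VSWR ≈ 1.3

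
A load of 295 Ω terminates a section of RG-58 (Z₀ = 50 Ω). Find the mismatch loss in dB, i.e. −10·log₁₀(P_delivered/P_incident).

mismatch loss ≈ 3.05 dB

Γ = (295 − 50)/(295 + 50) = 0.71
|Γ|² = 0.504, so P_del/P_inc = 1 − |Γ|² = 0.496
ML = −10·log₁₀(1 − |Γ|²)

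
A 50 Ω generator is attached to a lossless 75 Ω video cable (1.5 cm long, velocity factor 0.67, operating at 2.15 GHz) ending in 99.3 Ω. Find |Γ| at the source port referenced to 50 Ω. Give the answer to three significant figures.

|Γ| ≈ 0.19

λ = v/f = 0.67·c / 2.15 GHz = 0.0935 m
βl = 2π·l/λ = 2π × 0.16 = 57.8°
tan(βl) = 1.59
Z_in = Z_0·(Z_L + jZ_0·tanβl)/(Z_0 + jZ_L·tanβl) = 64.5 − j16.6 Ω
Γ_s = (Z_in − Z_s)/(Z_in + Z_s) = (14.5 − j16.6)/(115 − j16.6), |Γ_s| = 0.19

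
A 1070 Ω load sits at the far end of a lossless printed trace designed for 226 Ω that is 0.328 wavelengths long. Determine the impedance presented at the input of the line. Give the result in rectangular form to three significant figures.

βl = 2π × 0.328 = 118°
tan(βl) = tan(118°) = -1.87
Z_in = Z_0·(Z_L + jZ_0·tanβl)/(Z_0 + jZ_L·tanβl)
     = 226·(1070 − j424)/(226 − j2010)

Z_in ≈ 60.6 + j114 Ω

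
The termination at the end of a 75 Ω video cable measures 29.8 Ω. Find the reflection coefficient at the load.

Γ = (Z_L − Z_0)/(Z_L + Z_0) = (29.8 − 75)/(29.8 + 75) = -45.2/104.8

Γ = -0.431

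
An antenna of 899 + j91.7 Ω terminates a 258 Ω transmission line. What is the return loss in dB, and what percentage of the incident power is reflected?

RL ≈ 5.07 dB; 31.1% of incident power reflected

Γ = (641 + j91.7)/(1157 + j91.7), |Γ| = 0.558
RL = −20·log₁₀(0.558) = 5.07 dB
P_refl/P_inc = |Γ|² = 0.311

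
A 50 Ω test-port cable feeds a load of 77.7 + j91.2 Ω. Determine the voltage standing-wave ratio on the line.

VSWR ≈ 4.09

Γ = (Z_L − Z_0)/(Z_L + Z_0) = (27.7 + j91.2)/(127.7 + j91.2)
|Γ| = 95.3/157 = 0.607
VSWR = (1 + |Γ|)/(1 − |Γ|) = 1.61/0.393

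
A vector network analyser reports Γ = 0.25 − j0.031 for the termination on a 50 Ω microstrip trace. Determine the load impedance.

Z_L = Z_0·(1 + Γ)/(1 − Γ) = 50·(1.25 − j0.031)/(0.75 + j0.031)

Z_L ≈ 83.1 − j5.5 Ω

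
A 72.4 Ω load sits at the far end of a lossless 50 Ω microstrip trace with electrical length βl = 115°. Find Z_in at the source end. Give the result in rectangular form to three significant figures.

tan(βl) = tan(115°) = -2.14
Z_in = Z_0·(Z_L + jZ_0·tanβl)/(Z_0 + jZ_L·tanβl)
     = 50·(72.4 − j107)/(50 − j155)

Z_in ≈ 38.1 + j11 Ω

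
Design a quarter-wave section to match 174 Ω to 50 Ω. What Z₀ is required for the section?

Z_qwt ≈ 93.3 Ω

Z_qwt = √(Z_0·R_L) = √(50 × 174) = √8700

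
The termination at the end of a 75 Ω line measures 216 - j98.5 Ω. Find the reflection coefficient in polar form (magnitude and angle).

Γ ≈ 0.56 ∠ -16.2°

Γ = (Z_L − Z_0)/(Z_L + Z_0) = (141 − j98.5)/(291 − j98.5)
|Γ| = 172/307 = 0.56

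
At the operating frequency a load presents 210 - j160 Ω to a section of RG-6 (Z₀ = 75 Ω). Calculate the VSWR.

Γ = (Z_L − Z_0)/(Z_L + Z_0) = (135 − j160)/(285 − j160)
|Γ| = 209/327 = 0.641
VSWR = (1 + |Γ|)/(1 − |Γ|) = 1.64/0.359

VSWR ≈ 4.56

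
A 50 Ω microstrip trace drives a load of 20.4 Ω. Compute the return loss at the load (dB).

RL ≈ 7.53 dB

Γ = (20.4 − 50)/(20.4 + 50) = -0.42
RL = −20·log₁₀|Γ| = −20·log₁₀(0.42)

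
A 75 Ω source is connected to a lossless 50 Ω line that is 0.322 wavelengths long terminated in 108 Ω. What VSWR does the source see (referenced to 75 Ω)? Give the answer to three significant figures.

VSWR ≈ 2.94

βl = 2π × 0.322 = 116°
tan(βl) = -2.06
Z_in = Z_0·(Z_L + jZ_0·tanβl)/(Z_0 + jZ_L·tanβl) = 27.2 + j18.2 Ω
Γ_s = (Z_in − Z_s)/(Z_in + Z_s) = (-47.8 + j18.2)/(102 + j18.2), |Γ_s| = 0.492
VSWR = (1 + |Γ_s|)/(1 − |Γ_s|)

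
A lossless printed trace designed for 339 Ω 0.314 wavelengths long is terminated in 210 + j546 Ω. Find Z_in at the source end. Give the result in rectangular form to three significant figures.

βl = 2π × 0.314 = 113°
tan(βl) = tan(113°) = -2.35
Z_in = Z_0·(Z_L + jZ_0·tanβl)/(Z_0 + jZ_L·tanβl)
     = 339·(210 − j251)/(1620 − j494)

Z_in ≈ 54.8 − j35.8 Ω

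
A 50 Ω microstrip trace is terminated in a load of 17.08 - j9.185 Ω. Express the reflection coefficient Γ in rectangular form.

Γ ≈ -0.463 − j0.2

Γ = (Z_L − Z_0)/(Z_L + Z_0) = (-32.92 − j9.185)/(67.08 − j9.185)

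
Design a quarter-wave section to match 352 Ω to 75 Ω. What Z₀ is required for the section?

Z_qwt = √(Z_0·R_L) = √(75 × 352) = √26400

Z_qwt ≈ 162 Ω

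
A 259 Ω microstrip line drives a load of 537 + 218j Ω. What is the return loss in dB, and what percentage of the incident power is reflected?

RL ≈ 7.37 dB; 18.3% of incident power reflected

Γ = (278 + j218)/(796 + j218), |Γ| = 0.428
RL = −20·log₁₀(0.428) = 7.37 dB
P_refl/P_inc = |Γ|² = 0.183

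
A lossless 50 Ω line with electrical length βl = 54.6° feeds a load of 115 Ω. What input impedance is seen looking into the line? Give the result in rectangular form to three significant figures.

tan(βl) = tan(54.6°) = 1.41
Z_in = Z_0·(Z_L + jZ_0·tanβl)/(Z_0 + jZ_L·tanβl)
     = 50·(115 + j70.4)/(50 + j162)

Z_in ≈ 29.9 − j26.3 Ω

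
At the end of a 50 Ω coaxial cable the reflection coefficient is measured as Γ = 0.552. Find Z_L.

Z_L = Z_0·(1 + Γ)/(1 − Γ) = 50·(1.55)/(0.448)

Z_L ≈ 173 Ω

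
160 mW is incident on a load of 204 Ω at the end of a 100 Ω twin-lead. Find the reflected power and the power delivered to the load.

Γ = (204 − 100)/(204 + 100) = 0.342
|Γ|² = 0.117
P_refl = |Γ|²·P_inc = 18.7 mW, P_del = (1 − |Γ|²)·P_inc = 141 mW

P_reflected ≈ 18.7 mW; P_delivered ≈ 141 mW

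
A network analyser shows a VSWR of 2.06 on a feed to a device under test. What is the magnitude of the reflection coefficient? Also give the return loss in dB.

|Γ| = (S − 1)/(S + 1) = (2.06 − 1)/(2.06 + 1) = 1.06/3.06
RL = −20·log₁₀|Γ| = −20·log₁₀(0.346)

|Γ| ≈ 0.346; return loss ≈ 9.21 dB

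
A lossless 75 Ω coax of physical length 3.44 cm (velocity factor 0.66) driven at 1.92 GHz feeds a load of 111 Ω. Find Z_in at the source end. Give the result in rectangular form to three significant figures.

Z_in ≈ 58.7 + j20.5 Ω

λ = v/f = 0.66·c / 1.92 GHz = 0.103 m
βl = 2π·l/λ = 2π × 0.334 = 120°
tan(βl) = tan(120°) = -1.73
Z_in = Z_0·(Z_L + jZ_0·tanβl)/(Z_0 + jZ_L·tanβl)
     = 75·(111 − j129)/(75 − j192)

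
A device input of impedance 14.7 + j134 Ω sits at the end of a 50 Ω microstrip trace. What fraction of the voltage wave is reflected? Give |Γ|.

|Γ| ≈ 0.931

Γ = (Z_L − Z_0)/(Z_L + Z_0) = (-35.3 + j134)/(64.7 + j134)
|Γ| = 139/149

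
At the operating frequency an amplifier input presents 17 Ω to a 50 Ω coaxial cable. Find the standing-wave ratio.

Γ = (17 − 50)/(17 + 50) = -0.493
VSWR = (1 + 0.493)/(1 − 0.493)

VSWR ≈ 2.94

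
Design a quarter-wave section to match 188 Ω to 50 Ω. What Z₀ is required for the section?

Z_qwt = √(Z_0·R_L) = √(50 × 188) = √9400

Z_qwt ≈ 97 Ω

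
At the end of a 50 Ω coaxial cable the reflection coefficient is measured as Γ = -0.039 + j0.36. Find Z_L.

Z_L = Z_0·(1 + Γ)/(1 − Γ) = 50·(0.961 + j0.36)/(1.04 − j0.36)

Z_L ≈ 35.9 + j29.8 Ω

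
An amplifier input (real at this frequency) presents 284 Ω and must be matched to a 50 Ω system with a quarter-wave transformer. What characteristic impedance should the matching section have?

Z_qwt = √(Z_0·R_L) = √(50 × 284) = √14200

Z_qwt ≈ 119 Ω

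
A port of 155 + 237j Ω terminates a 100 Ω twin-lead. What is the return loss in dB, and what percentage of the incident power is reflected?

Γ = (55 + j237)/(255 + j237), |Γ| = 0.699
RL = −20·log₁₀(0.699) = 3.11 dB
P_refl/P_inc = |Γ|² = 0.488

RL ≈ 3.11 dB; 48.8% of incident power reflected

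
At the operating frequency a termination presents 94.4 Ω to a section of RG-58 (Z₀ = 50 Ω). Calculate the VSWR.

VSWR ≈ 1.89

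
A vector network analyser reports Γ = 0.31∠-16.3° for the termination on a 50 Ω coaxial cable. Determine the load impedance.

Z_L ≈ 90.2 − j17.4 Ω

Z_L = Z_0·(1 + Γ)/(1 − Γ) = 50·(1.3 − j0.087)/(0.702 + j0.087)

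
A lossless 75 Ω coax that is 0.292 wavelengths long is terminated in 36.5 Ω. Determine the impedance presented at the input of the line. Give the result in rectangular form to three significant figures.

Z_in ≈ 126 − j49.9 Ω

βl = 2π × 0.292 = 105°
tan(βl) = tan(105°) = -3.7
Z_in = Z_0·(Z_L + jZ_0·tanβl)/(Z_0 + jZ_L·tanβl)
     = 75·(36.5 − j278)/(75 − j135)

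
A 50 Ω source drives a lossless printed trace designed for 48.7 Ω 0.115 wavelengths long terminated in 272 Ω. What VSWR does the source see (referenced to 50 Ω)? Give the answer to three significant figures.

βl = 2π × 0.115 = 41.4°
tan(βl) = 0.882
Z_in = Z_0·(Z_L + jZ_0·tanβl)/(Z_0 + jZ_L·tanβl) = 19.1 − j51.4 Ω
Γ_s = (Z_in − Z_s)/(Z_in + Z_s) = (-30.9 − j51.4)/(69.1 − j51.4), |Γ_s| = 0.696
VSWR = (1 + |Γ_s|)/(1 − |Γ_s|)

VSWR ≈ 5.57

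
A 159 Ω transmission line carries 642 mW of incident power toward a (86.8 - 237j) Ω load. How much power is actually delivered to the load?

|Γ| = |(-72.2 − j237)/(245.8 − j237)| = 0.726
|Γ|² = 0.526
P_refl = |Γ|²·P_inc = 338 mW, P_del = (1 − |Γ|²)·P_inc = 304 mW

P_delivered ≈ 304 mW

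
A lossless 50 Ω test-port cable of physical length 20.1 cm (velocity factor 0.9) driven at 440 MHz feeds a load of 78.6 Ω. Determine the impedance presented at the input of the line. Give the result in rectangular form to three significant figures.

λ = v/f = 0.9·c / 440 MHz = 0.614 m
βl = 2π·l/λ = 2π × 0.328 = 118°
tan(βl) = tan(118°) = -1.89
Z_in = Z_0·(Z_L + jZ_0·tanβl)/(Z_0 + jZ_L·tanβl)
     = 50·(78.6 − j94.4)/(50 − j148)

Z_in ≈ 36.6 + j14.2 Ω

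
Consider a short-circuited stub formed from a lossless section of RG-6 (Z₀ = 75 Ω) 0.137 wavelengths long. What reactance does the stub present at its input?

X_in ≈ 87.3 Ω (inductive)

βl = 2π × 0.137 = 49.3°
tan(βl) = 1.16
For a short-circuited stub, Z_in = jZ_0·tan(βl)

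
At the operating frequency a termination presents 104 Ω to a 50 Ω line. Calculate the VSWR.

VSWR ≈ 2.08

Γ = (104 − 50)/(104 + 50) = 0.351
VSWR = (1 + 0.351)/(1 − 0.351)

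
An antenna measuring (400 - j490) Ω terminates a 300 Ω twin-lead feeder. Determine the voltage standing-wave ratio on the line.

Γ = (Z_L − Z_0)/(Z_L + Z_0) = (100 − j490)/(700 − j490)
|Γ| = 500/854 = 0.585
VSWR = (1 + |Γ|)/(1 − |Γ|) = 1.59/0.415

VSWR ≈ 3.82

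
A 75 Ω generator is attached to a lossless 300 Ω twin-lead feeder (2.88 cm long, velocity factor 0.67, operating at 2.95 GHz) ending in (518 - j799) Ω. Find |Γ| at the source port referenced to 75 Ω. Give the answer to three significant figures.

λ = v/f = 0.67·c / 2.95 GHz = 0.0681 m
βl = 2π·l/λ = 2π × 0.423 = 152°
tan(βl) = -0.528
Z_in = Z_0·(Z_L + jZ_0·tanβl)/(Z_0 + jZ_L·tanβl) = 665 + j865 Ω
Γ_s = (Z_in − Z_s)/(Z_in + Z_s) = (590 + j865)/(740 + j865), |Γ_s| = 0.92

|Γ| ≈ 0.92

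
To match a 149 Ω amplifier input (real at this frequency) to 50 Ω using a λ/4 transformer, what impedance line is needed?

Z_qwt ≈ 86.3 Ω

Z_qwt = √(Z_0·R_L) = √(50 × 149) = √7450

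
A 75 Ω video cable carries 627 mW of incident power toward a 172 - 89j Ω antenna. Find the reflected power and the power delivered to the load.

|Γ| = |(97 − j89)/(247 − j89)| = 0.501
|Γ|² = 0.251
P_refl = |Γ|²·P_inc = 158 mW, P_del = (1 − |Γ|²)·P_inc = 469 mW

P_reflected ≈ 158 mW; P_delivered ≈ 469 mW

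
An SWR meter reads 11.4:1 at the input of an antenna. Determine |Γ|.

|Γ| = (S − 1)/(S + 1) = (11.4 − 1)/(11.4 + 1) = 10.4/12.4

|Γ| ≈ 0.839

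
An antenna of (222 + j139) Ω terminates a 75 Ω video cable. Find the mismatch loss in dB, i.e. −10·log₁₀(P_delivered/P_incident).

Γ = (147 + j139)/(297 + j139), |Γ| = 0.617
|Γ|² = 0.381, so P_del/P_inc = 1 − |Γ|² = 0.619
ML = −10·log₁₀(1 − |Γ|²)

mismatch loss ≈ 2.08 dB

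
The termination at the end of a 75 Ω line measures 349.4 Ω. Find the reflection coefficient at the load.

Γ = 0.647

Γ = (Z_L − Z_0)/(Z_L + Z_0) = (349.4 − 75)/(349.4 + 75) = 274.4/424.4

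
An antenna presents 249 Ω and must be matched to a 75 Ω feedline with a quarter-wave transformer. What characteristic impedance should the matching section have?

Z_qwt = √(Z_0·R_L) = √(75 × 249) = √18680

Z_qwt ≈ 137 Ω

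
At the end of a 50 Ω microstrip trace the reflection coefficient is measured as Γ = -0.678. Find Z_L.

Z_L ≈ 9.59 Ω

Z_L = Z_0·(1 + Γ)/(1 − Γ) = 50·(0.322)/(1.68)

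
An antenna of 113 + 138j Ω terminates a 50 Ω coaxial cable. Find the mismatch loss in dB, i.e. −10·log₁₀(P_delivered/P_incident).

Γ = (63 + j138)/(163 + j138), |Γ| = 0.71
|Γ|² = 0.505, so P_del/P_inc = 1 − |Γ|² = 0.495
ML = −10·log₁₀(1 − |Γ|²)

mismatch loss ≈ 3.05 dB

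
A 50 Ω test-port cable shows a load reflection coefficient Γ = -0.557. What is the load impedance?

Z_L ≈ 14.2 Ω

Z_L = Z_0·(1 + Γ)/(1 − Γ) = 50·(0.443)/(1.56)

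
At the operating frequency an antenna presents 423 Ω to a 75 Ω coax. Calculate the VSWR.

VSWR ≈ 5.64

Γ = (423 − 75)/(423 + 75) = 0.699
VSWR = (1 + 0.699)/(1 − 0.699)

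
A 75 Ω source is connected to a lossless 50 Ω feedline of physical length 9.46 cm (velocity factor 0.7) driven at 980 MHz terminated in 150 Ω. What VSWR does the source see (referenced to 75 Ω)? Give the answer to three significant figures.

VSWR ≈ 2.36

λ = v/f = 0.7·c / 980 MHz = 0.214 m
βl = 2π·l/λ = 2π × 0.441 = 159°
tan(βl) = -0.385
Z_in = Z_0·(Z_L + jZ_0·tanβl)/(Z_0 + jZ_L·tanβl) = 73.7 + j66 Ω
Γ_s = (Z_in − Z_s)/(Z_in + Z_s) = (-1.26 + j66)/(149 + j66), |Γ_s| = 0.406
VSWR = (1 + |Γ_s|)/(1 − |Γ_s|)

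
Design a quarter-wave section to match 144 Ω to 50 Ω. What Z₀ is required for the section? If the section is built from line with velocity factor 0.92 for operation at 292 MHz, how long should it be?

Z_qwt ≈ 84.9 Ω; length ≈ 23.6 cm

Z_qwt = √(Z_0·R_L) = √(50 × 144) = √7200
λ = 0.92·c/f = 0.945 m, so l = λ/4 = 0.236 m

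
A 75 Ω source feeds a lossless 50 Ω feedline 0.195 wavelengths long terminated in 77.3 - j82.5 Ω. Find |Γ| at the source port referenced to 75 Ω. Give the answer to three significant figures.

|Γ| ≈ 0.693

βl = 2π × 0.195 = 70.2°
tan(βl) = 2.78
Z_in = Z_0·(Z_L + jZ_0·tanβl)/(Z_0 + jZ_L·tanβl) = 13.6 − j0.346 Ω
Γ_s = (Z_in − Z_s)/(Z_in + Z_s) = (-61.4 − j0.346)/(88.6 − j0.346), |Γ_s| = 0.693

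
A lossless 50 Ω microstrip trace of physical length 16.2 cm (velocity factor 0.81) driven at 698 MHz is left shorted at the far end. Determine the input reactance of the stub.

X_in ≈ -11.1 Ω (capacitive)

λ = v/f = 0.81·c / 698 MHz = 0.348 m
βl = 2π·l/λ = 2π × 0.465 = 168°
tan(βl) = -0.221
For a shorted stub, Z_in = jZ_0·tan(βl)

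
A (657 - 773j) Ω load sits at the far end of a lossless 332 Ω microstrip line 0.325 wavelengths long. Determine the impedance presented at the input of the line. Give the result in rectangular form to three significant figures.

Z_in ≈ 115 + j274 Ω

βl = 2π × 0.325 = 117°
tan(βl) = tan(117°) = -1.96
Z_in = Z_0·(Z_L + jZ_0·tanβl)/(Z_0 + jZ_L·tanβl)
     = 332·(657 − j1420)/(-1190 − j1290)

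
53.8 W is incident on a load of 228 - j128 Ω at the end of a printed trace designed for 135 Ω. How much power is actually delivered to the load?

|Γ| = |(93 − j128)/(363 − j128)| = 0.411
|Γ|² = 0.169
P_refl = |Γ|²·P_inc = 9.09 W, P_del = (1 − |Γ|²)·P_inc = 44.7 W

P_delivered ≈ 44.7 W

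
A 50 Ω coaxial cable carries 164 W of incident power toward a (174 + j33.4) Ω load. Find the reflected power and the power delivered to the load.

P_reflected ≈ 52.7 W; P_delivered ≈ 111 W

|Γ| = |(124 + j33.4)/(224 + j33.4)| = 0.567
|Γ|² = 0.322
P_refl = |Γ|²·P_inc = 52.7 W, P_del = (1 − |Γ|²)·P_inc = 111 W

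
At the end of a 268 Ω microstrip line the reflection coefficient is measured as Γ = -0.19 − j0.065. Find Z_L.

Z_L ≈ 181 − j24.5 Ω

Z_L = Z_0·(1 + Γ)/(1 − Γ) = 268·(0.81 − j0.065)/(1.19 + j0.065)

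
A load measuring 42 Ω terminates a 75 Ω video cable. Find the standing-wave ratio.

For a purely resistive load, VSWR = R_L/Z_0 or Z_0/R_L (whichever > 1) = 75/42

VSWR ≈ 1.79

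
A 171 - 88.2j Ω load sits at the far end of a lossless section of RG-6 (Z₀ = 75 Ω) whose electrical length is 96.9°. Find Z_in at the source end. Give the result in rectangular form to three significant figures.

Z_in ≈ 27.5 + j21.8 Ω

tan(βl) = tan(96.9°) = -8.26
Z_in = Z_0·(Z_L + jZ_0·tanβl)/(Z_0 + jZ_L·tanβl)
     = 75·(171 − j708)/(-654 − j1410)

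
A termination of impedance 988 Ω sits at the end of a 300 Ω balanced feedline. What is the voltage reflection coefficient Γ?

Γ = 0.534

Γ = (Z_L − Z_0)/(Z_L + Z_0) = (988 − 300)/(988 + 300) = 688/1288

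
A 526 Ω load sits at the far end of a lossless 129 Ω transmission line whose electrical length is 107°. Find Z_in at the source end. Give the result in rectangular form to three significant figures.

tan(βl) = tan(107°) = -3.27
Z_in = Z_0·(Z_L + jZ_0·tanβl)/(Z_0 + jZ_L·tanβl)
     = 129·(526 − j422)/(129 − j1720)

Z_in ≈ 34.4 + j36.9 Ω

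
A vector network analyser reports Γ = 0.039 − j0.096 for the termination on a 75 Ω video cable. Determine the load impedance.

Z_L ≈ 79.5 − j15.4 Ω

Z_L = Z_0·(1 + Γ)/(1 − Γ) = 75·(1.04 − j0.096)/(0.961 + j0.096)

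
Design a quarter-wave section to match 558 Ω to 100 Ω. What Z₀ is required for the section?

Z_qwt ≈ 236 Ω

Z_qwt = √(Z_0·R_L) = √(100 × 558) = √55800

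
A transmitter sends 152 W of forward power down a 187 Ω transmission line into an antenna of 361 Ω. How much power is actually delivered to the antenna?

P_delivered ≈ 137 W

Γ = (361 − 187)/(361 + 187) = 0.318
|Γ|² = 0.101
P_refl = |Γ|²·P_inc = 15.3 W, P_del = (1 − |Γ|²)·P_inc = 137 W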